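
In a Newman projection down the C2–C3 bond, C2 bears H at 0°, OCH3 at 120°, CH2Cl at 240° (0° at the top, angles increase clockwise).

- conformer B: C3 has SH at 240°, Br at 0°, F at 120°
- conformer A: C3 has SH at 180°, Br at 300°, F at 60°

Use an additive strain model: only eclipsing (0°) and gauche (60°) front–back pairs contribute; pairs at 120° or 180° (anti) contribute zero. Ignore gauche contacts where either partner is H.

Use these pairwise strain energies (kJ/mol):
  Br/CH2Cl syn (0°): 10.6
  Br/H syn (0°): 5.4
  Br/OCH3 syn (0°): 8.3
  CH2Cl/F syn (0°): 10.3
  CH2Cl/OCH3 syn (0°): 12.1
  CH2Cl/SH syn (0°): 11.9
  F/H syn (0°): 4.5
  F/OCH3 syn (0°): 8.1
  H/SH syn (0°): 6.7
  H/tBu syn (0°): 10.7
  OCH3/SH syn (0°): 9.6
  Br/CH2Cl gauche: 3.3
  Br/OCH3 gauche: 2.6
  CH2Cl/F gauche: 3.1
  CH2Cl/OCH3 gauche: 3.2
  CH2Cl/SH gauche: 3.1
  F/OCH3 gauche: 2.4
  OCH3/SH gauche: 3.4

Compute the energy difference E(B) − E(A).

B (eclipsed): H–Br eclipsed, OCH3–F eclipsed, CH2Cl–SH eclipsed; 5.4 + 8.1 + 11.9 = 25.4 kJ/mol.
A (staggered): OCH3–SH gauche, OCH3–F gauche, CH2Cl–SH gauche, CH2Cl–Br gauche; 3.4 + 2.4 + 3.1 + 3.3 = 12.2 kJ/mol.
E(B) − E(A) = 25.4 − 12.2 = +13.2 kJ/mol.

+13.2 kJ/mol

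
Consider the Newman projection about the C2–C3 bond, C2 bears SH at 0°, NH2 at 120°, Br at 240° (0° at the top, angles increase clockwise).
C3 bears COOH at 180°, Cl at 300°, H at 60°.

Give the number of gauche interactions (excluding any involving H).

4

Non-H gauche pairs: SH(0°)/Cl(300°); NH2(120°)/COOH(180°); Br(240°)/COOH(180°); Br(240°)/Cl(300°) — 4 interactions.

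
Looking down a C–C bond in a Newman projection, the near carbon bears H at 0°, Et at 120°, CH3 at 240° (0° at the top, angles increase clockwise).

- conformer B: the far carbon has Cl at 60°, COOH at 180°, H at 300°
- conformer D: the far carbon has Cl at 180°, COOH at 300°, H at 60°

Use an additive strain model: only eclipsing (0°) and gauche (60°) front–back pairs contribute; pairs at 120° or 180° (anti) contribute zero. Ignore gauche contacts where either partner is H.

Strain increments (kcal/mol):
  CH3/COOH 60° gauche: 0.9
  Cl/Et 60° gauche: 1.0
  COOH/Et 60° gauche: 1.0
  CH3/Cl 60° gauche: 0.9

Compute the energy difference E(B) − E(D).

B is staggered. Et at 120° is gauche with Cl at 60° (1.0); Et at 120° is gauche with COOH at 180° (1.0); CH3 at 240° is gauche with COOH at 180° (0.9). Total 2.9 kcal/mol.
D is staggered. Et at 120° is gauche with Cl at 180° (1.0); CH3 at 240° is gauche with Cl at 180° (0.9); CH3 at 240° is gauche with COOH at 300° (0.9). Total 2.8 kcal/mol.
E(B) − E(D) = 2.9 − 2.8 = +0.1 kcal/mol.

+0.1 kcal/mol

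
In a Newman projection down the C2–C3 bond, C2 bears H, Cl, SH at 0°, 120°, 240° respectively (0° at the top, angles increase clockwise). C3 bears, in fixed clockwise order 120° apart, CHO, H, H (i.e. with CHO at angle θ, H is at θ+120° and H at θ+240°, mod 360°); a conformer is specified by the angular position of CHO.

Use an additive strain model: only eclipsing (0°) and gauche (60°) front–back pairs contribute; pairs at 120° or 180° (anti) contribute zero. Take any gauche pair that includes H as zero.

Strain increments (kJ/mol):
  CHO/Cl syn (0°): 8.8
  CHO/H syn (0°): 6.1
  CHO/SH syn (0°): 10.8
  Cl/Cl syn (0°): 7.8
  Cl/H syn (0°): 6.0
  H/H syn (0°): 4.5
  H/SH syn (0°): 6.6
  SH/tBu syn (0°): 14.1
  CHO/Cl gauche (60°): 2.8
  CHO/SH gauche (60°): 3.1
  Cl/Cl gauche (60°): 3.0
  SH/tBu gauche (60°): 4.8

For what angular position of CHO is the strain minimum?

60°

CHO at 0° is eclipsed. H at 0° is eclipsed with CHO at 0° (6.1); Cl at 120° is eclipsed with H at 120° (6.0); SH at 240° is eclipsed with H at 240° (6.6). Total 18.7 kJ/mol.
CHO at 60° is staggered. Cl at 120° is gauche with CHO at 60° (2.8). Total 2.8 kJ/mol.
CHO at 120° is eclipsed. H at 0° is eclipsed with H at 0° (4.5); Cl at 120° is eclipsed with CHO at 120° (8.8); SH at 240° is eclipsed with H at 240° (6.6). Total 19.9 kJ/mol.
CHO at 180° is staggered. Cl at 120° is gauche with CHO at 180° (2.8); SH at 240° is gauche with CHO at 180° (3.1). Total 5.9 kJ/mol.
CHO at 240° is eclipsed. H at 0° is eclipsed with H at 0° (4.5); Cl at 120° is eclipsed with H at 120° (6.0); SH at 240° is eclipsed with CHO at 240° (10.8). Total 21.3 kJ/mol.
CHO at 300° is staggered. SH at 240° is gauche with CHO at 300° (3.1). Total 3.1 kJ/mol.
The minimum (2.8 kJ/mol) occurs with CHO at 60°.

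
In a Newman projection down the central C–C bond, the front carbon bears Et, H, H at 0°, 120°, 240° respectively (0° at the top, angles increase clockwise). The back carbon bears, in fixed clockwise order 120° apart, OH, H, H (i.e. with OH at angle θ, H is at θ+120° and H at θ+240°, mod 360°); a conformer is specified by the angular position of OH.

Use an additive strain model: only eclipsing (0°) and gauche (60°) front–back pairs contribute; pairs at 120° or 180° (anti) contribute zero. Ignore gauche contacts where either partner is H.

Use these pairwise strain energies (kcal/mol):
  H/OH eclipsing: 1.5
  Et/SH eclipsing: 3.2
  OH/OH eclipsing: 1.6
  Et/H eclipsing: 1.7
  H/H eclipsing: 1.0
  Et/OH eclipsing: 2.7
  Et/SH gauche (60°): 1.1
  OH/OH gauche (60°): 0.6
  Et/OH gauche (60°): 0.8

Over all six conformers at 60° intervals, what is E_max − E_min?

4.7 kcal/mol

OH at 0° (eclipsed): Et(0°)/OH(0°) eclipsed 2.7; H(120°)/H(120°) eclipsed 1.0; H(240°)/H(240°) eclipsed 1.0 → 4.7 kcal/mol.
OH at 60° (staggered): Et(0°)/OH(60°) gauche 0.8 → 0.8 kcal/mol.
OH at 120° (eclipsed): Et(0°)/H(0°) eclipsed 1.7; H(120°)/OH(120°) eclipsed 1.5; H(240°)/H(240°) eclipsed 1.0 → 4.2 kcal/mol.
OH at 180° (staggered): no non-H gauche contacts → 0.0 kcal/mol.
OH at 240° (eclipsed): Et(0°)/H(0°) eclipsed 1.7; H(120°)/H(120°) eclipsed 1.0; H(240°)/OH(240°) eclipsed 1.5 → 4.2 kcal/mol.
OH at 300° (staggered): Et(0°)/OH(300°) gauche 0.8 → 0.8 kcal/mol.
Max at 0° (4.7 kcal/mol), min at 180° (0.0 kcal/mol); barrier = 4.7 kcal/mol.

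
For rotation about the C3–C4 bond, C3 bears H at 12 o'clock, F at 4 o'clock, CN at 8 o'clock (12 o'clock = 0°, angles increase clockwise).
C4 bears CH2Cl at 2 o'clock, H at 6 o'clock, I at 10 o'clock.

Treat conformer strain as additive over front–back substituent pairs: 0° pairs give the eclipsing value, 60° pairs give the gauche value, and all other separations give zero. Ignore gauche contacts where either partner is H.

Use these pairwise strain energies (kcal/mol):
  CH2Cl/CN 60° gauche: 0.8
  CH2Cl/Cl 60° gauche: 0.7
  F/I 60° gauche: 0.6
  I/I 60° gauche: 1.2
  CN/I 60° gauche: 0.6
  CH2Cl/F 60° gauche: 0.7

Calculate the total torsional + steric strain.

This conformer (staggered): F–CH2Cl gauche, CN–I gauche; 0.7 + 0.6 = 1.3 kcal/mol.

1.3 kcal/mol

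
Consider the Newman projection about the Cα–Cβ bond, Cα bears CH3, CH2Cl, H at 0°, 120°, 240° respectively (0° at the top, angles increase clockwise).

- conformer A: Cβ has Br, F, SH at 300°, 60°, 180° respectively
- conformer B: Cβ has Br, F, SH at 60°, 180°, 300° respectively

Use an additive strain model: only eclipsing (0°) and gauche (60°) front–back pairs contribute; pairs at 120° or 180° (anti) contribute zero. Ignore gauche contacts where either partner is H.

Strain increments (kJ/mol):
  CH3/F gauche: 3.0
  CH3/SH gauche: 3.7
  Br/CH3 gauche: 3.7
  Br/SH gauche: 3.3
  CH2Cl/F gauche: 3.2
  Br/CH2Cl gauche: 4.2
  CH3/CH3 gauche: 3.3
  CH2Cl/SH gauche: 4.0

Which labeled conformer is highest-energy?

A (staggered): CH3(0°)/Br(300°) gauche 3.7; CH3(0°)/F(60°) gauche 3.0; CH2Cl(120°)/F(60°) gauche 3.2; CH2Cl(120°)/SH(180°) gauche 4.0 → 13.9 kJ/mol.
B (staggered): CH3(0°)/Br(60°) gauche 3.7; CH3(0°)/SH(300°) gauche 3.7; CH2Cl(120°)/Br(60°) gauche 4.2; CH2Cl(120°)/F(180°) gauche 3.2 → 14.8 kJ/mol.
B has the highest total (14.8 kJ/mol).

B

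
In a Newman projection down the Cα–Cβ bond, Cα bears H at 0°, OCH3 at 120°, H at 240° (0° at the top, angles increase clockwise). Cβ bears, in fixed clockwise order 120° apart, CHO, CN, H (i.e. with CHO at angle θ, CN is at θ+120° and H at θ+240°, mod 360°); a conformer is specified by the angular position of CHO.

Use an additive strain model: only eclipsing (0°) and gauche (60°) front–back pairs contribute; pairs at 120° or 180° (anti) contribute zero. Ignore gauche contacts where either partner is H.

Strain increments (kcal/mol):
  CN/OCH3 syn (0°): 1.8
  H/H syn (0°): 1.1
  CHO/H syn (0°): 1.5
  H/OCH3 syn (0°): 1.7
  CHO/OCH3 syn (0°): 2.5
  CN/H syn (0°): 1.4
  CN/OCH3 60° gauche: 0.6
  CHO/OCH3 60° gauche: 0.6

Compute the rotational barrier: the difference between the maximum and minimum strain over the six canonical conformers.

4.4 kcal/mol

CHO at 0° is eclipsed. H at 0° is eclipsed with CHO at 0° (1.5); OCH3 at 120° is eclipsed with CN at 120° (1.8); H at 240° is eclipsed with H at 240° (1.1). Total 4.4 kcal/mol.
CHO at 60° is staggered. OCH3 at 120° is gauche with CHO at 60° (0.6); OCH3 at 120° is gauche with CN at 180° (0.6). Total 1.2 kcal/mol.
CHO at 120° is eclipsed. H at 0° is eclipsed with H at 0° (1.1); OCH3 at 120° is eclipsed with CHO at 120° (2.5); H at 240° is eclipsed with CN at 240° (1.4). Total 5.0 kcal/mol.
CHO at 180° is staggered. OCH3 at 120° is gauche with CHO at 180° (0.6). Total 0.6 kcal/mol.
CHO at 240° is eclipsed. H at 0° is eclipsed with CN at 0° (1.4); OCH3 at 120° is eclipsed with H at 120° (1.7); H at 240° is eclipsed with CHO at 240° (1.5). Total 4.6 kcal/mol.
CHO at 300° is staggered. OCH3 at 120° is gauche with CN at 60° (0.6). Total 0.6 kcal/mol.
Max at 120° (5.0 kcal/mol), min at 180° (0.6 kcal/mol); barrier = 4.4 kcal/mol.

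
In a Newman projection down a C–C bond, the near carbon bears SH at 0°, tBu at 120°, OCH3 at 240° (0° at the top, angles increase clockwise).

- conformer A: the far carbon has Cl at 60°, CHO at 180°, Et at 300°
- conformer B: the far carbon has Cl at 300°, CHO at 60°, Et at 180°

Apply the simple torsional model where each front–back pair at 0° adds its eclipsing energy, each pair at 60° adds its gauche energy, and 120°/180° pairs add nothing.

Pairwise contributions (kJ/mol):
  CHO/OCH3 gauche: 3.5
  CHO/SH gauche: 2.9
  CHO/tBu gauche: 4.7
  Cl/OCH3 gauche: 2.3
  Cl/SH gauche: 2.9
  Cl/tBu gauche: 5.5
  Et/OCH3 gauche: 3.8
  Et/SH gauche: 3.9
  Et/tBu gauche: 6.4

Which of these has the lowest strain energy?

B

A (staggered): SH–Cl gauche, SH–Et gauche, tBu–Cl gauche, tBu–CHO gauche, OCH3–CHO gauche, OCH3–Et gauche; 2.9 + 3.9 + 5.5 + 4.7 + 3.5 + 3.8 = 24.3 kJ/mol.
B (staggered): SH–Cl gauche, SH–CHO gauche, tBu–CHO gauche, tBu–Et gauche, OCH3–Cl gauche, OCH3–Et gauche; 2.9 + 2.9 + 4.7 + 6.4 + 2.3 + 3.8 = 23.0 kJ/mol.
B has the lowest total (23.0 kJ/mol).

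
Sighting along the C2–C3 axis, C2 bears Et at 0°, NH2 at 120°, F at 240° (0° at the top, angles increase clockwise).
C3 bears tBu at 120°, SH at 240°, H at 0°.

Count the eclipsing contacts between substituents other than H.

Non-H eclipsing pairs: NH2(120°)/tBu(120°); F(240°)/SH(240°) — 2 interactions.

2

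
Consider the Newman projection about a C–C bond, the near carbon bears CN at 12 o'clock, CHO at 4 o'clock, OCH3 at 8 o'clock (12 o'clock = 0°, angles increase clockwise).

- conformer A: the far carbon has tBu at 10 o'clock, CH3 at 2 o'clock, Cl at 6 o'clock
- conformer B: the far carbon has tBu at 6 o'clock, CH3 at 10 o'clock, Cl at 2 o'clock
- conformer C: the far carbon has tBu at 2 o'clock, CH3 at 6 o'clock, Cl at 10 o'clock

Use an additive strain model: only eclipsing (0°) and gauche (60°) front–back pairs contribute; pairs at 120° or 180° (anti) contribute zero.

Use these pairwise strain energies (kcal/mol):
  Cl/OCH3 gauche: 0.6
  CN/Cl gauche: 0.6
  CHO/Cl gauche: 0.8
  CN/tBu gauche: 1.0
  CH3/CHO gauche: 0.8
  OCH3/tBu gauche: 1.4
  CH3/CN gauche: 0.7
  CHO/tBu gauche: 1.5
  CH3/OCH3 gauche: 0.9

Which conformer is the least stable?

B

A (staggered): CN(0°)/tBu(300°) gauche 1.0; CN(0°)/CH3(60°) gauche 0.7; CHO(120°)/CH3(60°) gauche 0.8; CHO(120°)/Cl(180°) gauche 0.8; OCH3(240°)/tBu(300°) gauche 1.4; OCH3(240°)/Cl(180°) gauche 0.6 → 5.3 kcal/mol.
B (staggered): CN(0°)/CH3(300°) gauche 0.7; CN(0°)/Cl(60°) gauche 0.6; CHO(120°)/tBu(180°) gauche 1.5; CHO(120°)/Cl(60°) gauche 0.8; OCH3(240°)/tBu(180°) gauche 1.4; OCH3(240°)/CH3(300°) gauche 0.9 → 5.9 kcal/mol.
C (staggered): CN(0°)/tBu(60°) gauche 1.0; CN(0°)/Cl(300°) gauche 0.6; CHO(120°)/tBu(60°) gauche 1.5; CHO(120°)/CH3(180°) gauche 0.8; OCH3(240°)/CH3(180°) gauche 0.9; OCH3(240°)/Cl(300°) gauche 0.6 → 5.4 kcal/mol.
B has the highest total (5.9 kcal/mol).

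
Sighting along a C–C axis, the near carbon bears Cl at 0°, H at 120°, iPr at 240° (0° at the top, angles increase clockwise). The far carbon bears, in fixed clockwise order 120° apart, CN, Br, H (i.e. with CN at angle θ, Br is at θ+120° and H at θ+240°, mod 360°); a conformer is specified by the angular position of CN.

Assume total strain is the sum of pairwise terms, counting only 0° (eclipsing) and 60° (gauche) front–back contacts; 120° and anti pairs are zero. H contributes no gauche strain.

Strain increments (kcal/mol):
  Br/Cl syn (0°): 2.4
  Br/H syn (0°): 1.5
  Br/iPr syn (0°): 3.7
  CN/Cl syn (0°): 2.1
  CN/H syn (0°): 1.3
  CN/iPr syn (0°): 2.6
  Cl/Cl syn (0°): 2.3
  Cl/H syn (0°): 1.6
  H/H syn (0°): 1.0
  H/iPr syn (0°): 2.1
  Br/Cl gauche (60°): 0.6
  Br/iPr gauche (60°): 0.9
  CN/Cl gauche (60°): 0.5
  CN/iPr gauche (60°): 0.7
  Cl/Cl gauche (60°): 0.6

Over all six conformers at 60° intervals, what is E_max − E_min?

5.2 kcal/mol

CN at 0° (eclipsed): Cl(0°)/CN(0°) eclipsed 2.1; H(120°)/Br(120°) eclipsed 1.5; iPr(240°)/H(240°) eclipsed 2.1 → 5.7 kcal/mol.
CN at 60° (staggered): Cl(0°)/CN(60°) gauche 0.5; iPr(240°)/Br(180°) gauche 0.9 → 1.4 kcal/mol.
CN at 120° (eclipsed): Cl(0°)/H(0°) eclipsed 1.6; H(120°)/CN(120°) eclipsed 1.3; iPr(240°)/Br(240°) eclipsed 3.7 → 6.6 kcal/mol.
CN at 180° (staggered): Cl(0°)/Br(300°) gauche 0.6; iPr(240°)/CN(180°) gauche 0.7; iPr(240°)/Br(300°) gauche 0.9 → 2.2 kcal/mol.
CN at 240° (eclipsed): Cl(0°)/Br(0°) eclipsed 2.4; H(120°)/H(120°) eclipsed 1.0; iPr(240°)/CN(240°) eclipsed 2.6 → 6.0 kcal/mol.
CN at 300° (staggered): Cl(0°)/CN(300°) gauche 0.5; Cl(0°)/Br(60°) gauche 0.6; iPr(240°)/CN(300°) gauche 0.7 → 1.8 kcal/mol.
Max at 120° (6.6 kcal/mol), min at 60° (1.4 kcal/mol); barrier = 5.2 kcal/mol.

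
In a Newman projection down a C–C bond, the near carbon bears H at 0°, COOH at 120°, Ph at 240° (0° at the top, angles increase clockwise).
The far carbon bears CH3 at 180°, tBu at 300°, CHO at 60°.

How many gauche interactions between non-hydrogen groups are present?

4

Non-H gauche pairs: COOH(120°)/CH3(180°); COOH(120°)/CHO(60°); Ph(240°)/CH3(180°); Ph(240°)/tBu(300°) — 4 interactions.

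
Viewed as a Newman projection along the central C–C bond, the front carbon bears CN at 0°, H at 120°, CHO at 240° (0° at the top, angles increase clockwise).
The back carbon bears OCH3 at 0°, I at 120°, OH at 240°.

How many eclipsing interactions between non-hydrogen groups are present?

2

Non-H eclipsing pairs: CN(0°)/OCH3(0°); CHO(240°)/OH(240°) — 2 interactions.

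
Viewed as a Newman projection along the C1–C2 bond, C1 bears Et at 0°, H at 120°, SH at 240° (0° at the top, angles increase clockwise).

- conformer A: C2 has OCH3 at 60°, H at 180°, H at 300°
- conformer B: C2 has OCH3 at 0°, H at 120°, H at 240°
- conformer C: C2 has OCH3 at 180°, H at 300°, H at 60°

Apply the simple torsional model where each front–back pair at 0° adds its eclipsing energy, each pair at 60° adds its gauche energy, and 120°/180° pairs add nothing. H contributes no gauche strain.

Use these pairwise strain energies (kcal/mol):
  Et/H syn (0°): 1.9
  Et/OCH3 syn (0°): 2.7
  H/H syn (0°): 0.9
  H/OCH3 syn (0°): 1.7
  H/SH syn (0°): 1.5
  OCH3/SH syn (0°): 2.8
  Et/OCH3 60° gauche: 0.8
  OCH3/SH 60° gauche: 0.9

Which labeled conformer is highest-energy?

B

A (staggered): Et–OCH3 gauche; 0.8 = 0.8 kcal/mol.
B (eclipsed): Et–OCH3 eclipsed, H–H eclipsed, SH–H eclipsed; 2.7 + 0.9 + 1.5 = 5.1 kcal/mol.
C (staggered): SH–OCH3 gauche; 0.9 = 0.9 kcal/mol.
B has the highest total (5.1 kcal/mol).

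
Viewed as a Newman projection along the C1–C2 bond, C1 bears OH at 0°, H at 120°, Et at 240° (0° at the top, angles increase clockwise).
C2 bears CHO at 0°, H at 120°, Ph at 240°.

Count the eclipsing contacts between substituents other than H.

2

Non-H eclipsing pairs: OH(0°)/CHO(0°); Et(240°)/Ph(240°) — 2 interactions.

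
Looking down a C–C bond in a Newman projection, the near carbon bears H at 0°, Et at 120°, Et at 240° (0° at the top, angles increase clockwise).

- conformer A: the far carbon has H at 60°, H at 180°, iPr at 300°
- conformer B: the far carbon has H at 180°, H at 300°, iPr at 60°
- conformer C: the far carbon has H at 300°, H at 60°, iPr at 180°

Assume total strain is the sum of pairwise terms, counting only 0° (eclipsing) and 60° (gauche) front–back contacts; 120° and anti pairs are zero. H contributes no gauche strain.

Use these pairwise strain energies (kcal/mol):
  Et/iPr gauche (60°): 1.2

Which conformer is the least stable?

A (staggered): Et(240°)/iPr(300°) gauche 1.2 → 1.2 kcal/mol.
B (staggered): Et(120°)/iPr(60°) gauche 1.2 → 1.2 kcal/mol.
C (staggered): Et(120°)/iPr(180°) gauche 1.2; Et(240°)/iPr(180°) gauche 1.2 → 2.4 kcal/mol.
C has the highest total (2.4 kcal/mol).

C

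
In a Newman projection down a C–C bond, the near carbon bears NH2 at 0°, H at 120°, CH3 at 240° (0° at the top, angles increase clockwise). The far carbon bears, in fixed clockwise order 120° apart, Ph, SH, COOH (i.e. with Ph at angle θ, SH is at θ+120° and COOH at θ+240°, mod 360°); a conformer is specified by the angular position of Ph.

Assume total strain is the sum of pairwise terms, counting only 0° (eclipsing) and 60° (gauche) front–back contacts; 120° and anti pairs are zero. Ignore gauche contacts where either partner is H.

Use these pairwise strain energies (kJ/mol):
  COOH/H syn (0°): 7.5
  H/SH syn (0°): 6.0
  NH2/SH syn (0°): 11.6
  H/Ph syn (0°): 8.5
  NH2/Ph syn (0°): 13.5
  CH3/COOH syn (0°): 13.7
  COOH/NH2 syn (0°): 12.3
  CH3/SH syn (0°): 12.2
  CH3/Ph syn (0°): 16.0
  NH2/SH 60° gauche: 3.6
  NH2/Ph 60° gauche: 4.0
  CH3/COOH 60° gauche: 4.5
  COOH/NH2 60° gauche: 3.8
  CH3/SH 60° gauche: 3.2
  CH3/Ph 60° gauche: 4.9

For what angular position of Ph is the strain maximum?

240°

Ph at 0° (eclipsed): NH2–Ph eclipsed, H–SH eclipsed, CH3–COOH eclipsed; 13.5 + 6.0 + 13.7 = 33.2 kJ/mol.
Ph at 60° (staggered): NH2–Ph gauche, NH2–COOH gauche, CH3–SH gauche, CH3–COOH gauche; 4.0 + 3.8 + 3.2 + 4.5 = 15.5 kJ/mol.
Ph at 120° (eclipsed): NH2–COOH eclipsed, H–Ph eclipsed, CH3–SH eclipsed; 12.3 + 8.5 + 12.2 = 33.0 kJ/mol.
Ph at 180° (staggered): NH2–SH gauche, NH2–COOH gauche, CH3–Ph gauche, CH3–SH gauche; 3.6 + 3.8 + 4.9 + 3.2 = 15.5 kJ/mol.
Ph at 240° (eclipsed): NH2–SH eclipsed, H–COOH eclipsed, CH3–Ph eclipsed; 11.6 + 7.5 + 16.0 = 35.1 kJ/mol.
Ph at 300° (staggered): NH2–Ph gauche, NH2–SH gauche, CH3–Ph gauche, CH3–COOH gauche; 4.0 + 3.6 + 4.9 + 4.5 = 17.0 kJ/mol.
The maximum (35.1 kJ/mol) occurs with Ph at 240°.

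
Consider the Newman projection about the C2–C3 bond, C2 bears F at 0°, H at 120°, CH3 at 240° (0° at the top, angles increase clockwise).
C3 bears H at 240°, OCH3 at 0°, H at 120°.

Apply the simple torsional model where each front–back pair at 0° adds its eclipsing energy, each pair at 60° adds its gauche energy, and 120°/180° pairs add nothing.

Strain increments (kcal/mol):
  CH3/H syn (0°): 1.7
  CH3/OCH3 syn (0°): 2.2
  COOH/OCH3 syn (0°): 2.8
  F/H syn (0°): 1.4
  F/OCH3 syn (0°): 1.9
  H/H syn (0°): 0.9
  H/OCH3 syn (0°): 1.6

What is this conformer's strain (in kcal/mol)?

This conformer (eclipsed): F(0°)/OCH3(0°) eclipsed 1.9; H(120°)/H(120°) eclipsed 0.9; CH3(240°)/H(240°) eclipsed 1.7 → 4.5 kcal/mol.

4.5 kcal/mol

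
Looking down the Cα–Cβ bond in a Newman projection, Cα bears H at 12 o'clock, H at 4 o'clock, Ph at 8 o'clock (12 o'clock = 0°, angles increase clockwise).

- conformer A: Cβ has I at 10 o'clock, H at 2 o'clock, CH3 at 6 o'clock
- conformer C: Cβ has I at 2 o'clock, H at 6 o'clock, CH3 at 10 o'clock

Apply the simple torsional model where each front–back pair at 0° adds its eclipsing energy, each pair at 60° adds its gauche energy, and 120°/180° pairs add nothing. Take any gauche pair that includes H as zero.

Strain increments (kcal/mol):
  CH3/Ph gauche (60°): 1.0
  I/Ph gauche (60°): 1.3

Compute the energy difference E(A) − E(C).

+1.3 kcal/mol

A (staggered): Ph–I gauche, Ph–CH3 gauche; 1.3 + 1.0 = 2.3 kcal/mol.
C (staggered): Ph–CH3 gauche; 1.0 = 1.0 kcal/mol.
E(A) − E(C) = 2.3 − 1.0 = +1.3 kcal/mol.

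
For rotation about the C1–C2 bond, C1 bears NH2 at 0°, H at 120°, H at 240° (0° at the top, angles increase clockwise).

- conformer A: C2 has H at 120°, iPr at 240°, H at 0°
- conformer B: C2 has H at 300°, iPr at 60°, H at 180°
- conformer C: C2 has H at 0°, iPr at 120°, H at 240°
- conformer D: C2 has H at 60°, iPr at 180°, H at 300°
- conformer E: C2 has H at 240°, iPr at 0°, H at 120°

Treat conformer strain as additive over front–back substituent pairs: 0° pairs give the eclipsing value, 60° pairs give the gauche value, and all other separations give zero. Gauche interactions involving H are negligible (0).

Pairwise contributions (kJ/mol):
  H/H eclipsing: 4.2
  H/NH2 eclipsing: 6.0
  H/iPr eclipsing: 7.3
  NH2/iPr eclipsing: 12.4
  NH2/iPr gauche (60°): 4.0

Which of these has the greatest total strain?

A (eclipsed): NH2(0°)/H(0°) eclipsed 6.0; H(120°)/H(120°) eclipsed 4.2; H(240°)/iPr(240°) eclipsed 7.3 → 17.5 kJ/mol.
B (staggered): NH2(0°)/iPr(60°) gauche 4.0 → 4.0 kJ/mol.
C (eclipsed): NH2(0°)/H(0°) eclipsed 6.0; H(120°)/iPr(120°) eclipsed 7.3; H(240°)/H(240°) eclipsed 4.2 → 17.5 kJ/mol.
D (staggered): no non-H gauche contacts → 0.0 kJ/mol.
E (eclipsed): NH2(0°)/iPr(0°) eclipsed 12.4; H(120°)/H(120°) eclipsed 4.2; H(240°)/H(240°) eclipsed 4.2 → 20.8 kJ/mol.
E has the highest total (20.8 kJ/mol).

E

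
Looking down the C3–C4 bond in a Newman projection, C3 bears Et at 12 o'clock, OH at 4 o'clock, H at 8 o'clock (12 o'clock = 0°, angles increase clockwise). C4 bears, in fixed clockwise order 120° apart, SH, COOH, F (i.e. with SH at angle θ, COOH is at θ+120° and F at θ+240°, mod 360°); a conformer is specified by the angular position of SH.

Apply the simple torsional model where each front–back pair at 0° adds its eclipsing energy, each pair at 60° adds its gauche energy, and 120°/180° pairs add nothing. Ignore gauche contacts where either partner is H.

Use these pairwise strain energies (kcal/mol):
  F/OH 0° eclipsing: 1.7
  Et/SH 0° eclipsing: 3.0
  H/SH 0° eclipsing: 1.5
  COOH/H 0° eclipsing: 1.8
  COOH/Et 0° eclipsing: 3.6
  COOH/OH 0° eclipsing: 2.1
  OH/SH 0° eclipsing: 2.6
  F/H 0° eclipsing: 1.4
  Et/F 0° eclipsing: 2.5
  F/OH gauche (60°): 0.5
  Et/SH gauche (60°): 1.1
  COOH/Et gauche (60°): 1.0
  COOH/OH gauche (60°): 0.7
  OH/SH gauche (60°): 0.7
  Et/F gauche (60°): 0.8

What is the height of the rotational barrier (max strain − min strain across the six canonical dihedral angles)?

3.9 kcal/mol

SH at 0° is eclipsed. Et at 0° is eclipsed with SH at 0° (3.0); OH at 120° is eclipsed with COOH at 120° (2.1); H at 240° is eclipsed with F at 240° (1.4). Total 6.5 kcal/mol.
SH at 60° is staggered. Et at 0° is gauche with SH at 60° (1.1); Et at 0° is gauche with F at 300° (0.8); OH at 120° is gauche with SH at 60° (0.7); OH at 120° is gauche with COOH at 180° (0.7). Total 3.3 kcal/mol.
SH at 120° is eclipsed. Et at 0° is eclipsed with F at 0° (2.5); OH at 120° is eclipsed with SH at 120° (2.6); H at 240° is eclipsed with COOH at 240° (1.8). Total 6.9 kcal/mol.
SH at 180° is staggered. Et at 0° is gauche with COOH at 300° (1.0); Et at 0° is gauche with F at 60° (0.8); OH at 120° is gauche with SH at 180° (0.7); OH at 120° is gauche with F at 60° (0.5). Total 3.0 kcal/mol.
SH at 240° is eclipsed. Et at 0° is eclipsed with COOH at 0° (3.6); OH at 120° is eclipsed with F at 120° (1.7); H at 240° is eclipsed with SH at 240° (1.5). Total 6.8 kcal/mol.
SH at 300° is staggered. Et at 0° is gauche with SH at 300° (1.1); Et at 0° is gauche with COOH at 60° (1.0); OH at 120° is gauche with COOH at 60° (0.7); OH at 120° is gauche with F at 180° (0.5). Total 3.3 kcal/mol.
Max at 120° (6.9 kcal/mol), min at 180° (3.0 kcal/mol); barrier = 3.9 kcal/mol.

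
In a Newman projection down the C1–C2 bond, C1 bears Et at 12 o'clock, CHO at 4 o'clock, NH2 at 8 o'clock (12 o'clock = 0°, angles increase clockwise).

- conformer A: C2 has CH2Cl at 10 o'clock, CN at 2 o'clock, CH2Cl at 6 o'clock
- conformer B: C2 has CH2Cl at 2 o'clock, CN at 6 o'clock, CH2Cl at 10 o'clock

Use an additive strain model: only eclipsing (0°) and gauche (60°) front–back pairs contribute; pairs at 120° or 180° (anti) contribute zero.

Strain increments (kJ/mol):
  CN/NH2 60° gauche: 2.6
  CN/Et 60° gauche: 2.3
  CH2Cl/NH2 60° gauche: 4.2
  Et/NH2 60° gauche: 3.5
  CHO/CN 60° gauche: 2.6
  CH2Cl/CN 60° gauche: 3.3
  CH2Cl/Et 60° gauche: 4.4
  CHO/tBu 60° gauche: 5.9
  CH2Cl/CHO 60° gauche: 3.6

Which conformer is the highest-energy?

B

A (staggered): Et–CH2Cl gauche, Et–CN gauche, CHO–CN gauche, CHO–CH2Cl gauche, NH2–CH2Cl gauche, NH2–CH2Cl gauche; 4.4 + 2.3 + 2.6 + 3.6 + 4.2 + 4.2 = 21.3 kJ/mol.
B (staggered): Et–CH2Cl gauche, Et–CH2Cl gauche, CHO–CH2Cl gauche, CHO–CN gauche, NH2–CN gauche, NH2–CH2Cl gauche; 4.4 + 4.4 + 3.6 + 2.6 + 2.6 + 4.2 = 21.8 kJ/mol.
B has the highest total (21.8 kJ/mol).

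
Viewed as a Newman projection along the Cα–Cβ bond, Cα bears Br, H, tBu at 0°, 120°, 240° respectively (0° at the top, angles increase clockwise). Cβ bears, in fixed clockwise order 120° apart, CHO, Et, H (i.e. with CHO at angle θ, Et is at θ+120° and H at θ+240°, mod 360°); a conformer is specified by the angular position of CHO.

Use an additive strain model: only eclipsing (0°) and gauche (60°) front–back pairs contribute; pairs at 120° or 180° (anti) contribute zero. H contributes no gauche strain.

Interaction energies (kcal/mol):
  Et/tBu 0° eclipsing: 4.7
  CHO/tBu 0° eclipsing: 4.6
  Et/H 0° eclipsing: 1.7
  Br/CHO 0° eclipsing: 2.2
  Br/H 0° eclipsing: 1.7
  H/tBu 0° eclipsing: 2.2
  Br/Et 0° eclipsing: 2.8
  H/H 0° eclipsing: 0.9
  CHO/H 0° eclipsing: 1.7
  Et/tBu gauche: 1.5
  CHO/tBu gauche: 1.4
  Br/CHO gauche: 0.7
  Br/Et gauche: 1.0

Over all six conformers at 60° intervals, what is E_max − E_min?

CHO at 0° (eclipsed): Br(0°)/CHO(0°) eclipsed 2.2; H(120°)/Et(120°) eclipsed 1.7; tBu(240°)/H(240°) eclipsed 2.2 → 6.1 kcal/mol.
CHO at 60° (staggered): Br(0°)/CHO(60°) gauche 0.7; tBu(240°)/Et(180°) gauche 1.5 → 2.2 kcal/mol.
CHO at 120° (eclipsed): Br(0°)/H(0°) eclipsed 1.7; H(120°)/CHO(120°) eclipsed 1.7; tBu(240°)/Et(240°) eclipsed 4.7 → 8.1 kcal/mol.
CHO at 180° (staggered): Br(0°)/Et(300°) gauche 1.0; tBu(240°)/CHO(180°) gauche 1.4; tBu(240°)/Et(300°) gauche 1.5 → 3.9 kcal/mol.
CHO at 240° (eclipsed): Br(0°)/Et(0°) eclipsed 2.8; H(120°)/H(120°) eclipsed 0.9; tBu(240°)/CHO(240°) eclipsed 4.6 → 8.3 kcal/mol.
CHO at 300° (staggered): Br(0°)/CHO(300°) gauche 0.7; Br(0°)/Et(60°) gauche 1.0; tBu(240°)/CHO(300°) gauche 1.4 → 3.1 kcal/mol.
Max at 240° (8.3 kcal/mol), min at 60° (2.2 kcal/mol); barrier = 6.1 kcal/mol.

6.1 kcal/mol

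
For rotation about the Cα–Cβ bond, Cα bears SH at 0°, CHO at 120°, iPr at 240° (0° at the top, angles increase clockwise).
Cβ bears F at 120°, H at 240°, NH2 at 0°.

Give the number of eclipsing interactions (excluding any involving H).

Non-H eclipsing pairs: SH(0°)/NH2(0°); CHO(120°)/F(120°) — 2 interactions.

2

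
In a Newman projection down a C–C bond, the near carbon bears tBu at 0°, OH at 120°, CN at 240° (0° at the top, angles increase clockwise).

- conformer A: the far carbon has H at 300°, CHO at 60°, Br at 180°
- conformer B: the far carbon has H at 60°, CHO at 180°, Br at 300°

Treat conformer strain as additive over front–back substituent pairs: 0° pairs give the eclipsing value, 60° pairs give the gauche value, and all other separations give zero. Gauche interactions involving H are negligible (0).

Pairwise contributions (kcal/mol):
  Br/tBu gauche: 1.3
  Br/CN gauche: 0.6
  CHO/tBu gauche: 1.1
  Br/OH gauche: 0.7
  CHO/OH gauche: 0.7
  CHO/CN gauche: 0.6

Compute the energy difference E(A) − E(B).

A (staggered): tBu–CHO gauche, OH–CHO gauche, OH–Br gauche, CN–Br gauche; 1.1 + 0.7 + 0.7 + 0.6 = 3.1 kcal/mol.
B (staggered): tBu–Br gauche, OH–CHO gauche, CN–CHO gauche, CN–Br gauche; 1.3 + 0.7 + 0.6 + 0.6 = 3.2 kcal/mol.
E(A) − E(B) = 3.1 − 3.2 = -0.1 kcal/mol.

-0.1 kcal/mol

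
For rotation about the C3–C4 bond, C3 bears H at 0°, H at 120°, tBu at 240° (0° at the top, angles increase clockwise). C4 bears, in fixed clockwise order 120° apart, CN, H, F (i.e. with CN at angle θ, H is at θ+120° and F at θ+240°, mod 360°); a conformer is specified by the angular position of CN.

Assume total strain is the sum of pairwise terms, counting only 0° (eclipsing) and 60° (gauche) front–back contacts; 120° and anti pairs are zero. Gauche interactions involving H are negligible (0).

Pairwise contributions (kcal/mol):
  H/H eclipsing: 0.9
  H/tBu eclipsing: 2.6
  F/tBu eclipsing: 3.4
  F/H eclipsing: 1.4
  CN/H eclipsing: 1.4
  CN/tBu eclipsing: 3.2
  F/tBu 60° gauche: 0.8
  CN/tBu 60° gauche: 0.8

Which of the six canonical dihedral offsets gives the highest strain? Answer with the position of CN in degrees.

0°

CN at 0° (eclipsed): H–CN eclipsed, H–H eclipsed, tBu–F eclipsed; 1.4 + 0.9 + 3.4 = 5.7 kcal/mol.
CN at 60° (staggered): tBu–F gauche; 0.8 = 0.8 kcal/mol.
CN at 120° (eclipsed): H–F eclipsed, H–CN eclipsed, tBu–H eclipsed; 1.4 + 1.4 + 2.6 = 5.4 kcal/mol.
CN at 180° (staggered): tBu–CN gauche; 0.8 = 0.8 kcal/mol.
CN at 240° (eclipsed): H–H eclipsed, H–F eclipsed, tBu–CN eclipsed; 0.9 + 1.4 + 3.2 = 5.5 kcal/mol.
CN at 300° (staggered): tBu–CN gauche, tBu–F gauche; 0.8 + 0.8 = 1.6 kcal/mol.
The maximum (5.7 kcal/mol) occurs with CN at 0°.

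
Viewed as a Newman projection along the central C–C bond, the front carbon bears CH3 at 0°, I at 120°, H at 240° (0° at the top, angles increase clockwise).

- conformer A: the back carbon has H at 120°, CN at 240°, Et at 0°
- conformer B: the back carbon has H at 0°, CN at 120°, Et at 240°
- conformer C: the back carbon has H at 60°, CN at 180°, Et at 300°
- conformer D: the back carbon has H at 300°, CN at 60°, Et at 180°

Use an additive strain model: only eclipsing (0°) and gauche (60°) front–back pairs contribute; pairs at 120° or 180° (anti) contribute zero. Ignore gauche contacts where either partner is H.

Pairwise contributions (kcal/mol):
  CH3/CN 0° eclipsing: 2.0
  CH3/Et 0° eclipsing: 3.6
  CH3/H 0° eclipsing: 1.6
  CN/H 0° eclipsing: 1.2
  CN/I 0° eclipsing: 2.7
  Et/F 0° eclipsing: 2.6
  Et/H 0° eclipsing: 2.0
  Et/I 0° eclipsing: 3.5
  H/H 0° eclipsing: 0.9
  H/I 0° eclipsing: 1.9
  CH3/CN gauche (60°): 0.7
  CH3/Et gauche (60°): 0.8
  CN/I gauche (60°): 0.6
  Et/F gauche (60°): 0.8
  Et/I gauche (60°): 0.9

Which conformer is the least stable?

A (eclipsed): CH3(0°)/Et(0°) eclipsed 3.6; I(120°)/H(120°) eclipsed 1.9; H(240°)/CN(240°) eclipsed 1.2 → 6.7 kcal/mol.
B (eclipsed): CH3(0°)/H(0°) eclipsed 1.6; I(120°)/CN(120°) eclipsed 2.7; H(240°)/Et(240°) eclipsed 2.0 → 6.3 kcal/mol.
C (staggered): CH3(0°)/Et(300°) gauche 0.8; I(120°)/CN(180°) gauche 0.6 → 1.4 kcal/mol.
D (staggered): CH3(0°)/CN(60°) gauche 0.7; I(120°)/CN(60°) gauche 0.6; I(120°)/Et(180°) gauche 0.9 → 2.2 kcal/mol.
A has the highest total (6.7 kcal/mol).

A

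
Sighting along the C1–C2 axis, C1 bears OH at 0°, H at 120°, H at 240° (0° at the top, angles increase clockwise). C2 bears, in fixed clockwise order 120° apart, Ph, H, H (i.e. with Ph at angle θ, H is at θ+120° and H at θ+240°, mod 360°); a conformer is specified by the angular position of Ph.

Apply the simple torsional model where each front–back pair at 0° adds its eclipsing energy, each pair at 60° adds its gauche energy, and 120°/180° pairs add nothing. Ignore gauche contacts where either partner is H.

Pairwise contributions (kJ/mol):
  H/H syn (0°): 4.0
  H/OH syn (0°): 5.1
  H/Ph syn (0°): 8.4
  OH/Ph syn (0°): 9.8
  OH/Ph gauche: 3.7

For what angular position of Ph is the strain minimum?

Ph at 0° (eclipsed): OH(0°)/Ph(0°) eclipsed 9.8; H(120°)/H(120°) eclipsed 4.0; H(240°)/H(240°) eclipsed 4.0 → 17.8 kJ/mol.
Ph at 60° (staggered): OH(0°)/Ph(60°) gauche 3.7 → 3.7 kJ/mol.
Ph at 120° (eclipsed): OH(0°)/H(0°) eclipsed 5.1; H(120°)/Ph(120°) eclipsed 8.4; H(240°)/H(240°) eclipsed 4.0 → 17.5 kJ/mol.
Ph at 180° (staggered): no non-H gauche contacts → 0.0 kJ/mol.
Ph at 240° (eclipsed): OH(0°)/H(0°) eclipsed 5.1; H(120°)/H(120°) eclipsed 4.0; H(240°)/Ph(240°) eclipsed 8.4 → 17.5 kJ/mol.
Ph at 300° (staggered): OH(0°)/Ph(300°) gauche 3.7 → 3.7 kJ/mol.
The minimum (0.0 kJ/mol) occurs with Ph at 180°.

180°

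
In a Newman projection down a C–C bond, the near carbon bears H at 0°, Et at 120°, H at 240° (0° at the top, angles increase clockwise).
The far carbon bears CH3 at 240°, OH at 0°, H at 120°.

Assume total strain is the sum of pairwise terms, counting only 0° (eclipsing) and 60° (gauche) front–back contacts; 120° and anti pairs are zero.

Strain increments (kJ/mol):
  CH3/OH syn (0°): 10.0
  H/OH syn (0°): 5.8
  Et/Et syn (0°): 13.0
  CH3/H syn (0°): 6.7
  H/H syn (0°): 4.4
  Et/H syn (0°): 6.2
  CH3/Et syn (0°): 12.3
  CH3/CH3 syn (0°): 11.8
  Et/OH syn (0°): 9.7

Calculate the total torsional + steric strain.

18.7 kJ/mol

This conformer is eclipsed. H at 0° is eclipsed with OH at 0° (5.8); Et at 120° is eclipsed with H at 120° (6.2); H at 240° is eclipsed with CH3 at 240° (6.7). Total 18.7 kJ/mol.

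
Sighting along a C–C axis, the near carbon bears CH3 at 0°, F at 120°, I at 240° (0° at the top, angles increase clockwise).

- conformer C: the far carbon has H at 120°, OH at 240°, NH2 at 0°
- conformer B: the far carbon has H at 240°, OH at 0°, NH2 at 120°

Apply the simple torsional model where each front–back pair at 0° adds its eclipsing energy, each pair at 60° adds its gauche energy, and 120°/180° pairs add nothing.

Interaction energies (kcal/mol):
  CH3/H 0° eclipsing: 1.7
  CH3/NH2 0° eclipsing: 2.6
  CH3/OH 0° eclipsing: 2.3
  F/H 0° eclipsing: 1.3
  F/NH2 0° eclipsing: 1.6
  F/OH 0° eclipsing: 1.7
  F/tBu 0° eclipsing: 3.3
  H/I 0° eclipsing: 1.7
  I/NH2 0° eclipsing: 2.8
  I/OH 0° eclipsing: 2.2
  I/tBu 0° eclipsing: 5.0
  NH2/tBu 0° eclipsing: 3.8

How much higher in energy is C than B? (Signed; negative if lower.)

C is eclipsed. CH3 at 0° is eclipsed with NH2 at 0° (2.6); F at 120° is eclipsed with H at 120° (1.3); I at 240° is eclipsed with OH at 240° (2.2). Total 6.1 kcal/mol.
B is eclipsed. CH3 at 0° is eclipsed with OH at 0° (2.3); F at 120° is eclipsed with NH2 at 120° (1.6); I at 240° is eclipsed with H at 240° (1.7). Total 5.6 kcal/mol.
E(C) − E(B) = 6.1 − 5.6 = +0.5 kcal/mol.

+0.5 kcal/mol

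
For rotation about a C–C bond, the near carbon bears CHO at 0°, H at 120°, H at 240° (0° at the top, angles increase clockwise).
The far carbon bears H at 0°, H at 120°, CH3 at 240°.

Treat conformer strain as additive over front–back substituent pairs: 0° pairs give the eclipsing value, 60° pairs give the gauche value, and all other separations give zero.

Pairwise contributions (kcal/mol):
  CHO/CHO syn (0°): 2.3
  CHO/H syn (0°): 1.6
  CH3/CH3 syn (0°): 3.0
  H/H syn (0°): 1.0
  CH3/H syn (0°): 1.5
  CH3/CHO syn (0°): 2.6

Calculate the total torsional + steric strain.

This conformer (eclipsed): CHO(0°)/H(0°) eclipsed 1.6; H(120°)/H(120°) eclipsed 1.0; H(240°)/CH3(240°) eclipsed 1.5 → 4.1 kcal/mol.

4.1 kcal/mol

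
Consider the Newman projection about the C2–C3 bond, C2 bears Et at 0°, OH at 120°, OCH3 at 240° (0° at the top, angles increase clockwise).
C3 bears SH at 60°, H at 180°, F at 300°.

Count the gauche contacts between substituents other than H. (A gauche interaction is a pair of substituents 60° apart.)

Non-H gauche pairs: Et(0°)/SH(60°); Et(0°)/F(300°); OH(120°)/SH(60°); OCH3(240°)/F(300°) — 4 interactions.

4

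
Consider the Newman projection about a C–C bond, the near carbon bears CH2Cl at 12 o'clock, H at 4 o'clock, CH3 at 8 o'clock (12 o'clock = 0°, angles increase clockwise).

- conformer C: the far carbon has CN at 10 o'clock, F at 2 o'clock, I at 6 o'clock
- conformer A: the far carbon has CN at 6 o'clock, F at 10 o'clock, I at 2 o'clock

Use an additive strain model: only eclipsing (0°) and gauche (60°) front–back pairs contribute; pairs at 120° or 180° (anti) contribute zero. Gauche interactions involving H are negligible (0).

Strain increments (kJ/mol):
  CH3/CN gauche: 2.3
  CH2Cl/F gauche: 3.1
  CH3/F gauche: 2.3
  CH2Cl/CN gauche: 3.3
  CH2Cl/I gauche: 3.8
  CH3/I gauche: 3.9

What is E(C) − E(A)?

+1.1 kJ/mol

C is staggered. CH2Cl at 0° is gauche with CN at 300° (3.3); CH2Cl at 0° is gauche with F at 60° (3.1); CH3 at 240° is gauche with CN at 300° (2.3); CH3 at 240° is gauche with I at 180° (3.9). Total 12.6 kJ/mol.
A is staggered. CH2Cl at 0° is gauche with F at 300° (3.1); CH2Cl at 0° is gauche with I at 60° (3.8); CH3 at 240° is gauche with CN at 180° (2.3); CH3 at 240° is gauche with F at 300° (2.3). Total 11.5 kJ/mol.
E(C) − E(A) = 12.6 − 11.5 = +1.1 kJ/mol.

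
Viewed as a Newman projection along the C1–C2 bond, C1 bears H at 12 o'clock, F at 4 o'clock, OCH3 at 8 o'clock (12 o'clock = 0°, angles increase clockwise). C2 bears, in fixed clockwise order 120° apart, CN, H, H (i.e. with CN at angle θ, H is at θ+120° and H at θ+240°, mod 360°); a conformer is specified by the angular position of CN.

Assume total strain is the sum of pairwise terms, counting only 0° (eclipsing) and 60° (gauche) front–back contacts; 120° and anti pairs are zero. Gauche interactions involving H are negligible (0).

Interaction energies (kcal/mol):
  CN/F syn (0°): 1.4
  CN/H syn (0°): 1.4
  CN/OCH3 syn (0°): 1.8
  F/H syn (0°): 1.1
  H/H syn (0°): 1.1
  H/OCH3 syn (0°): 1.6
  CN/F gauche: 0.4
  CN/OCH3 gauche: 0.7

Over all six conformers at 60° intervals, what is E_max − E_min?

CN at 0° (eclipsed): H(0°)/CN(0°) eclipsed 1.4; F(120°)/H(120°) eclipsed 1.1; OCH3(240°)/H(240°) eclipsed 1.6 → 4.1 kcal/mol.
CN at 60° (staggered): F(120°)/CN(60°) gauche 0.4 → 0.4 kcal/mol.
CN at 120° (eclipsed): H(0°)/H(0°) eclipsed 1.1; F(120°)/CN(120°) eclipsed 1.4; OCH3(240°)/H(240°) eclipsed 1.6 → 4.1 kcal/mol.
CN at 180° (staggered): F(120°)/CN(180°) gauche 0.4; OCH3(240°)/CN(180°) gauche 0.7 → 1.1 kcal/mol.
CN at 240° (eclipsed): H(0°)/H(0°) eclipsed 1.1; F(120°)/H(120°) eclipsed 1.1; OCH3(240°)/CN(240°) eclipsed 1.8 → 4.0 kcal/mol.
CN at 300° (staggered): OCH3(240°)/CN(300°) gauche 0.7 → 0.7 kcal/mol.
Max at 0° (4.1 kcal/mol), min at 60° (0.4 kcal/mol); barrier = 3.7 kcal/mol.

3.7 kcal/mol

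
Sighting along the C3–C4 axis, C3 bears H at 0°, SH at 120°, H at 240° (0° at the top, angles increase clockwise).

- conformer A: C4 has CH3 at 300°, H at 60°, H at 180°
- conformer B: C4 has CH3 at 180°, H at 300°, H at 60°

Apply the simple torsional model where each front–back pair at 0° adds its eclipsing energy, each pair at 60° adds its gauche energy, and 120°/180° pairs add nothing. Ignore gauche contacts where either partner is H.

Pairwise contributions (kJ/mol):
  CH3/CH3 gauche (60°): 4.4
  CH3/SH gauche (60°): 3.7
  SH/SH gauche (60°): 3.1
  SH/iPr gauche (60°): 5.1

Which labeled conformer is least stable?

B

A (staggered): no non-H gauche contacts → 0.0 kJ/mol.
B (staggered): SH(120°)/CH3(180°) gauche 3.7 → 3.7 kJ/mol.
B has the highest total (3.7 kJ/mol).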